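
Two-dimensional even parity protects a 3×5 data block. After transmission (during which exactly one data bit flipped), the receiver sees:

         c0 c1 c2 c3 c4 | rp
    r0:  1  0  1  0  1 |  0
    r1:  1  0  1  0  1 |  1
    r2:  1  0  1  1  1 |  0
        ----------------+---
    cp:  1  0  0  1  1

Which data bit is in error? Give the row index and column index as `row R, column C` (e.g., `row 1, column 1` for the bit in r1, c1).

Recompute each row's even parity and compare to rp:
  r0: data parity 1, sent rp 0 → mismatch
  r1: data parity 1, sent rp 1 → ok
  r2: data parity 0, sent rp 0 → ok
Recompute each column's even parity and compare to cp:
  c0: data parity 1, sent cp 1 → ok
  c1: data parity 0, sent cp 0 → ok
  c2: data parity 1, sent cp 0 → mismatch
  c3: data parity 1, sent cp 1 → ok
  c4: data parity 1, sent cp 1 → ok
Exactly one row (r0) and one column (c2) fail → the flipped bit is at their intersection.

row 0, column 2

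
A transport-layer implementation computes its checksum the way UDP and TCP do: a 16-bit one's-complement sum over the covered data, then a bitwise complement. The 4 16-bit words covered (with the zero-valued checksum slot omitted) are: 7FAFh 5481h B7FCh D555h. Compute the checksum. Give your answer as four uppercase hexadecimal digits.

One's-complement addition (fold any carry out of bit 15 back into bit 0):
  0x7FAF + 0x5481 = 0x0D430
  0xD430 + 0xB7FC = 0x18C2C → wrap carry → 0x8C2D
  0x8C2D + 0xD555 = 0x16182 → wrap carry → 0x6183
One's-complement sum = 0x6183.
Checksum = ~0x6183 & 0xFFFF = 0x9E7C.

9E7C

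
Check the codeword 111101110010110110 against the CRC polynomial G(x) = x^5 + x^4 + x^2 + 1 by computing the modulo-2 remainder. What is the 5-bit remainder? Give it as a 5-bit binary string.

Modulo-2 division of 111101110010110110 by 110101:
  pos 0: 111101 XOR 110101 = 001000
  pos 2: 100011 XOR 110101 = 010110
  pos 3: 101100 XOR 110101 = 011001
  pos 4: 110010 XOR 110101 = 000111
  pos 7: 111101 XOR 110101 = 001000
  pos 9: 100010 XOR 110101 = 010111
  pos 10: 101111 XOR 110101 = 011010
  pos 11: 110101 XOR 110101 = 000000
Remainder = 00000 (zero — the frame passes the CRC check).

00000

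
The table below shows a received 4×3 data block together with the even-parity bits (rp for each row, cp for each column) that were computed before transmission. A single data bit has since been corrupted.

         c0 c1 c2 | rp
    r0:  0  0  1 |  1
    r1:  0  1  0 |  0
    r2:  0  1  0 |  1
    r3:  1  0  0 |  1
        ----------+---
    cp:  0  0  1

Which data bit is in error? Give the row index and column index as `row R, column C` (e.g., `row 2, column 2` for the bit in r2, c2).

row 1, column 0

Recompute each row's even parity and compare to rp:
  r0: data parity 1, sent rp 1 → ok
  r1: data parity 1, sent rp 0 → mismatch
  r2: data parity 1, sent rp 1 → ok
  r3: data parity 1, sent rp 1 → ok
Recompute each column's even parity and compare to cp:
  c0: data parity 1, sent cp 0 → mismatch
  c1: data parity 0, sent cp 0 → ok
  c2: data parity 1, sent cp 1 → ok
Exactly one row (r1) and one column (c0) fail → the flipped bit is at their intersection.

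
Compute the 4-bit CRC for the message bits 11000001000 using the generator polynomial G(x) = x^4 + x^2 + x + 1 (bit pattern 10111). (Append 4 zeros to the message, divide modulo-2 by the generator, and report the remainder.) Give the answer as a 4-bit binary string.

1011

Append 4 zeros: 110000010000000. Divide by 10111 (XOR where the leading bit is 1):
  pos 0: 11000 XOR 10111 = 01111
  pos 1: 11110 XOR 10111 = 01001
  pos 2: 10010 XOR 10111 = 00101
  pos 4: 10110 XOR 10111 = 00001
  pos 8: 10000 XOR 10111 = 00111
  pos 10: 11100 XOR 10111 = 01011
Remainder (last 4 bits) = 1011. This is the CRC / FCS.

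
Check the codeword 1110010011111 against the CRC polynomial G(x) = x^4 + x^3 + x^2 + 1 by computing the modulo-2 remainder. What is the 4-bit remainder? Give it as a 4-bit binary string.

Modulo-2 division of 1110010011111 by 11101:
  pos 0: 11100 XOR 11101 = 00001
  pos 4: 11001 XOR 11101 = 00100
  pos 6: 10011 XOR 11101 = 01110
  pos 7: 11101 XOR 11101 = 00000
Remainder = 0001 (nonzero — an error is detected).

0001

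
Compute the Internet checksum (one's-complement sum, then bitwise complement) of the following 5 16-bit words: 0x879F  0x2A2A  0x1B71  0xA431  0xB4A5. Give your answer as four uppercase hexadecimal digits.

D9ED

One's-complement addition (fold any carry out of bit 15 back into bit 0):
  0x879F + 0x2A2A = 0x0B1C9
  0xB1C9 + 0x1B71 = 0x0CD3A
  0xCD3A + 0xA431 = 0x1716B → wrap carry → 0x716C
  0x716C + 0xB4A5 = 0x12611 → wrap carry → 0x2612
One's-complement sum = 0x2612.
Checksum = ~0x2612 & 0xFFFF = 0xD9ED.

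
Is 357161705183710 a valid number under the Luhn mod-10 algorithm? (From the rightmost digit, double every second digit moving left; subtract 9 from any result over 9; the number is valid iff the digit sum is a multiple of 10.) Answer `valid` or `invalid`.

From the right, keep odd positions and double even positions (subtract 9 from any doubled value over 9):
  doubled (positions 2,4,...): 2 6 2 0 2 2 1 → sum 15
  kept (positions 1,3,...): 0 7 8 5 7 6 7 3 → sum 43
Total = 58.
58 mod 10 = 8, so the number is invalid.

invalid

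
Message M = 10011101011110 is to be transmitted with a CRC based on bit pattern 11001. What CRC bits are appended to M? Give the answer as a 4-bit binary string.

1010

Append 4 zeros: 100111010111100000. Divide by 11001 (XOR where the leading bit is 1):
  pos 0: 10011 XOR 11001 = 01010
  pos 1: 10101 XOR 11001 = 01100
  pos 2: 11000 XOR 11001 = 00001
  pos 6: 11011 XOR 11001 = 00010
  pos 9: 10110 XOR 11001 = 01111
  pos 10: 11110 XOR 11001 = 00111
  pos 12: 11100 XOR 11001 = 00101
Remainder (last 4 bits) = 1010. This is the CRC / FCS.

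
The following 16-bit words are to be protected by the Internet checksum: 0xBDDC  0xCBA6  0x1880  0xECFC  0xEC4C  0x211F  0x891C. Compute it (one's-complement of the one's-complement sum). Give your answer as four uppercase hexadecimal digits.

One's-complement addition (fold any carry out of bit 15 back into bit 0):
  0xBDDC + 0xCBA6 = 0x18982 → wrap carry → 0x8983
  0x8983 + 0x1880 = 0x0A203
  0xA203 + 0xECFC = 0x18EFF → wrap carry → 0x8F00
  0x8F00 + 0xEC4C = 0x17B4C → wrap carry → 0x7B4D
  0x7B4D + 0x211F = 0x09C6C
  0x9C6C + 0x891C = 0x12588 → wrap carry → 0x2589
One's-complement sum = 0x2589.
Checksum = ~0x2589 & 0xFFFF = 0xDA76.

DA76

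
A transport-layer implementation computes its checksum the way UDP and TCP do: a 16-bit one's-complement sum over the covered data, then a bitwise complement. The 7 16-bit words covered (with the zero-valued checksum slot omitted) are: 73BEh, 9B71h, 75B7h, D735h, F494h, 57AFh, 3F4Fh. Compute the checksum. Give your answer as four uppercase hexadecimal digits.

184F

One's-complement addition (fold any carry out of bit 15 back into bit 0):
  0x73BE + 0x9B71 = 0x10F2F → wrap carry → 0x0F30
  0x0F30 + 0x75B7 = 0x084E7
  0x84E7 + 0xD735 = 0x15C1C → wrap carry → 0x5C1D
  0x5C1D + 0xF494 = 0x150B1 → wrap carry → 0x50B2
  0x50B2 + 0x57AF = 0x0A861
  0xA861 + 0x3F4F = 0x0E7B0
One's-complement sum = 0xE7B0.
Checksum = ~0xE7B0 & 0xFFFF = 0x184F.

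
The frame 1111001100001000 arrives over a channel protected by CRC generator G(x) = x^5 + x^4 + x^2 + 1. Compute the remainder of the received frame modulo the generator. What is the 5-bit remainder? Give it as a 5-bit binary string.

01101

Modulo-2 division of 1111001100001000 by 110101:
  pos 0: 111100 XOR 110101 = 001001
  pos 2: 100111 XOR 110101 = 010010
  pos 3: 100100 XOR 110101 = 010001
  pos 4: 100010 XOR 110101 = 010111
  pos 5: 101110 XOR 110101 = 011011
  pos 6: 110110 XOR 110101 = 000011
  pos 10: 111000 XOR 110101 = 001101
Remainder = 01101 (nonzero — an error is detected).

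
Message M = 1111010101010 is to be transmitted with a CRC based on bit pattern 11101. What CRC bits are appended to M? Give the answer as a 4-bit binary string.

Append 4 zeros: 11110101010100000. Divide by 11101 (XOR where the leading bit is 1):
  pos 0: 11110 XOR 11101 = 00011
  pos 3: 11101 XOR 11101 = 00000
  pos 9: 10100 XOR 11101 = 01001
  pos 10: 10010 XOR 11101 = 01111
  pos 11: 11110 XOR 11101 = 00011
Remainder (last 4 bits) = 0110. This is the CRC / FCS.

0110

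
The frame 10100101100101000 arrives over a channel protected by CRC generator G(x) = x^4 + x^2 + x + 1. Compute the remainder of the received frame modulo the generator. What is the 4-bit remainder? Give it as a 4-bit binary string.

Modulo-2 division of 10100101100101000 by 10111:
  pos 0: 10100 XOR 10111 = 00011
  pos 3: 11101 XOR 10111 = 01010
  pos 4: 10101 XOR 10111 = 00010
  pos 7: 10001 XOR 10111 = 00110
  pos 9: 11001 XOR 10111 = 01110
  pos 10: 11100 XOR 10111 = 01011
  pos 11: 10110 XOR 10111 = 00001
Remainder = 0010 (nonzero — an error is detected).

0010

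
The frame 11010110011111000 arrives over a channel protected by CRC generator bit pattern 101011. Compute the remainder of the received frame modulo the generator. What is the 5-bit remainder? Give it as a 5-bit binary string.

Modulo-2 division of 11010110011111000 by 101011:
  pos 0: 110101 XOR 101011 = 011110
  pos 1: 111101 XOR 101011 = 010110
  pos 2: 101100 XOR 101011 = 000111
  pos 5: 111011 XOR 101011 = 010000
  pos 6: 100001 XOR 101011 = 001010
  pos 8: 101011 XOR 101011 = 000000
Remainder = 00000 (zero — the frame passes the CRC check).

00000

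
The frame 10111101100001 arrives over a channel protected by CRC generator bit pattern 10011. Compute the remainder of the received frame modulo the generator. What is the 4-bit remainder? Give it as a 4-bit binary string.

0000

Modulo-2 division of 10111101100001 by 10011:
  pos 0: 10111 XOR 10011 = 00100
  pos 2: 10010 XOR 10011 = 00001
  pos 6: 11100 XOR 10011 = 01111
  pos 7: 11110 XOR 10011 = 01101
  pos 8: 11010 XOR 10011 = 01001
  pos 9: 10011 XOR 10011 = 00000
Remainder = 0000 (zero — the frame passes the CRC check).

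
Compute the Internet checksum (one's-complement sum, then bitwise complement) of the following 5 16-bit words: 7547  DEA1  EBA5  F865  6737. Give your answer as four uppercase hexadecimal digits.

60D3

One's-complement addition (fold any carry out of bit 15 back into bit 0):
  0x7547 + 0xDEA1 = 0x153E8 → wrap carry → 0x53E9
  0x53E9 + 0xEBA5 = 0x13F8E → wrap carry → 0x3F8F
  0x3F8F + 0xF865 = 0x137F4 → wrap carry → 0x37F5
  0x37F5 + 0x6737 = 0x09F2C
One's-complement sum = 0x9F2C.
Checksum = ~0x9F2C & 0xFFFF = 0x60D3.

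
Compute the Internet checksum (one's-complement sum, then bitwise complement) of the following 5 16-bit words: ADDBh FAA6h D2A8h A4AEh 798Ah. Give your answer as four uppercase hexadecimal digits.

One's-complement addition (fold any carry out of bit 15 back into bit 0):
  0xADDB + 0xFAA6 = 0x1A881 → wrap carry → 0xA882
  0xA882 + 0xD2A8 = 0x17B2A → wrap carry → 0x7B2B
  0x7B2B + 0xA4AE = 0x11FD9 → wrap carry → 0x1FDA
  0x1FDA + 0x798A = 0x09964
One's-complement sum = 0x9964.
Checksum = ~0x9964 & 0xFFFF = 0x669B.

669B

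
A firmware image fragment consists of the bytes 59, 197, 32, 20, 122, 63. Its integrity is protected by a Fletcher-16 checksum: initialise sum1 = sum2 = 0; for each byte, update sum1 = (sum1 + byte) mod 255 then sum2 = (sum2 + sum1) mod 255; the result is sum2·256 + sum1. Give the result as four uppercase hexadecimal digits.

Running sums (mod 255):
  after byte 0 (59): sum1=59, sum2=59
  after byte 1 (197): sum1=1, sum2=60
  after byte 2 (32): sum1=33, sum2=93
  after byte 3 (20): sum1=53, sum2=146
  after byte 4 (122): sum1=175, sum2=66
  after byte 5 (63): sum1=238, sum2=49
Checksum = sum2·256 + sum1 = 49·256 + 238 = 12782 = 0x31EE.

31EE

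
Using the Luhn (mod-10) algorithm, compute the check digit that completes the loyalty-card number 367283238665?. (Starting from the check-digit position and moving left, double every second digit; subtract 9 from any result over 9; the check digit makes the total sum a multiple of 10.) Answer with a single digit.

3

Partial digits right→left: 5 6 6 8 3 2 3 8 2 7 6 3
Double every second digit counting from the check-digit position (so the 1st, 3rd, 5th, ... of the partial from the right).
  doubled (with −9 where >9): 1 3 6 6 4 3 → sum 23
  kept as-is: 6 8 2 8 7 3 → sum 34
Total = 23 + 34 = 57.
Check digit = (10 − (57 mod 10)) mod 10 = 3.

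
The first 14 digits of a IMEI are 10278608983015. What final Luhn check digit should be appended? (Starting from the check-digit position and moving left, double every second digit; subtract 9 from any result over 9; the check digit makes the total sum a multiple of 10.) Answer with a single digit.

Partial digits right→left: 5 1 0 3 8 9 8 0 6 8 7 2 0 1
Double every second digit counting from the check-digit position (so the 1st, 3rd, 5th, ... of the partial from the right).
  doubled (with −9 where >9): 1 0 7 7 3 5 0 → sum 23
  kept as-is: 1 3 9 0 8 2 1 → sum 24
Total = 23 + 24 = 47.
Check digit = (10 − (47 mod 10)) mod 10 = 3.

3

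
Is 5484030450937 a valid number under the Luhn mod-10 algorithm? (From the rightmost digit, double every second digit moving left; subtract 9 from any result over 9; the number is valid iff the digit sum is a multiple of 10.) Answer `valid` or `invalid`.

valid

From the right, keep odd positions and double even positions (subtract 9 from any doubled value over 9):
  doubled (positions 2,4,...): 6 0 8 6 8 8 → sum 36
  kept (positions 1,3,...): 7 9 5 0 0 8 5 → sum 34
Total = 70.
70 mod 10 = 0, so the number is valid.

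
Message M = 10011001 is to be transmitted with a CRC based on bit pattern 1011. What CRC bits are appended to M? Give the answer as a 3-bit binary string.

100

Append 3 zeros: 10011001000. Divide by 1011 (XOR where the leading bit is 1):
  pos 0: 1001 XOR 1011 = 0010
  pos 2: 1010 XOR 1011 = 0001
  pos 5: 1010 XOR 1011 = 0001
Remainder (last 3 bits) = 100. This is the CRC / FCS.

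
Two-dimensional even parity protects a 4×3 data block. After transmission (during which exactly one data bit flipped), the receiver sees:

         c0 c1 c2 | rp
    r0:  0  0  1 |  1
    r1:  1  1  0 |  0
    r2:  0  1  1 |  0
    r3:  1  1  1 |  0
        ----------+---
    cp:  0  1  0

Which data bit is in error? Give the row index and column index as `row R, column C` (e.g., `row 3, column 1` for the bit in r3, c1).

row 3, column 2

Recompute each row's even parity and compare to rp:
  r0: data parity 1, sent rp 1 → ok
  r1: data parity 0, sent rp 0 → ok
  r2: data parity 0, sent rp 0 → ok
  r3: data parity 1, sent rp 0 → mismatch
Recompute each column's even parity and compare to cp:
  c0: data parity 0, sent cp 0 → ok
  c1: data parity 1, sent cp 1 → ok
  c2: data parity 1, sent cp 0 → mismatch
Exactly one row (r3) and one column (c2) fail → the flipped bit is at their intersection.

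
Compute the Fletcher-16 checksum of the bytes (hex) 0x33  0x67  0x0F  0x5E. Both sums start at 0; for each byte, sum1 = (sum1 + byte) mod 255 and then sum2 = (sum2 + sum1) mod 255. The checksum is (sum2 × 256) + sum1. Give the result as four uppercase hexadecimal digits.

7F08

Running sums (mod 255):
  after byte 0 (0x33): sum1=51, sum2=51
  after byte 1 (0x67): sum1=154, sum2=205
  after byte 2 (0x0F): sum1=169, sum2=119
  after byte 3 (0x5E): sum1=8, sum2=127
Checksum = sum2·256 + sum1 = 127·256 + 8 = 32520 = 0x7F08.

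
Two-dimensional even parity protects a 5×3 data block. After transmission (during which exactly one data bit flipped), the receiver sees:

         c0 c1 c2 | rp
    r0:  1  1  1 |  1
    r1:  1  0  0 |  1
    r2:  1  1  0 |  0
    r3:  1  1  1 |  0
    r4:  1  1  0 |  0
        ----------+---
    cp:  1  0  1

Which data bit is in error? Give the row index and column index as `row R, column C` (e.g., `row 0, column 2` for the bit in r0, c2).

row 3, column 2

Recompute each row's even parity and compare to rp:
  r0: data parity 1, sent rp 1 → ok
  r1: data parity 1, sent rp 1 → ok
  r2: data parity 0, sent rp 0 → ok
  r3: data parity 1, sent rp 0 → mismatch
  r4: data parity 0, sent rp 0 → ok
Recompute each column's even parity and compare to cp:
  c0: data parity 1, sent cp 1 → ok
  c1: data parity 0, sent cp 0 → ok
  c2: data parity 0, sent cp 1 → mismatch
Exactly one row (r3) and one column (c2) fail → the flipped bit is at their intersection.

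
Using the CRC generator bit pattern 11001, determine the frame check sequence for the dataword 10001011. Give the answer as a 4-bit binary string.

Append 4 zeros: 100010110000. Divide by 11001 (XOR where the leading bit is 1):
  pos 0: 10001 XOR 11001 = 01000
  pos 1: 10000 XOR 11001 = 01001
  pos 2: 10011 XOR 11001 = 01010
  pos 3: 10101 XOR 11001 = 01100
  pos 4: 11000 XOR 11001 = 00001
Remainder (last 4 bits) = 1000. This is the CRC / FCS.

1000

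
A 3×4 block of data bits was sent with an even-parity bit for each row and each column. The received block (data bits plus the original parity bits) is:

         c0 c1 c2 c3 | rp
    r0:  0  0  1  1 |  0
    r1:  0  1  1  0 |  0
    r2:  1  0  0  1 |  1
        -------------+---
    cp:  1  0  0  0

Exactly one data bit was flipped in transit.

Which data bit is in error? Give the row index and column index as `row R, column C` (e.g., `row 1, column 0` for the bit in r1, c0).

row 2, column 1

Recompute each row's even parity and compare to rp:
  r0: data parity 0, sent rp 0 → ok
  r1: data parity 0, sent rp 0 → ok
  r2: data parity 0, sent rp 1 → mismatch
Recompute each column's even parity and compare to cp:
  c0: data parity 1, sent cp 1 → ok
  c1: data parity 1, sent cp 0 → mismatch
  c2: data parity 0, sent cp 0 → ok
  c3: data parity 0, sent cp 0 → ok
Exactly one row (r2) and one column (c1) fail → the flipped bit is at their intersection.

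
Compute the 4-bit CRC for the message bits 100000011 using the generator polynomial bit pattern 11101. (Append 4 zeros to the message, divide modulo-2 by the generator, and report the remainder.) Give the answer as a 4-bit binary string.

Append 4 zeros: 1000000110000. Divide by 11101 (XOR where the leading bit is 1):
  pos 0: 10000 XOR 11101 = 01101
  pos 1: 11010 XOR 11101 = 00111
  pos 3: 11101 XOR 11101 = 00000
  pos 8: 10000 XOR 11101 = 01101
Remainder (last 4 bits) = 1101. This is the CRC / FCS.

1101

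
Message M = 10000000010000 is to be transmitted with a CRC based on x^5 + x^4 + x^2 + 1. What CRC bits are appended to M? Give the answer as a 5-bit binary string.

10001

Append 5 zeros: 1000000001000000000. Divide by 110101 (XOR where the leading bit is 1):
  pos 0: 100000 XOR 110101 = 010101
  pos 1: 101010 XOR 110101 = 011111
  pos 2: 111110 XOR 110101 = 001011
  pos 4: 101101 XOR 110101 = 011000
  pos 5: 110000 XOR 110101 = 000101
  pos 8: 101000 XOR 110101 = 011101
  pos 9: 111010 XOR 110101 = 001111
  pos 11: 111100 XOR 110101 = 001001
  pos 13: 100100 XOR 110101 = 010001
Remainder (last 5 bits) = 10001. This is the CRC / FCS.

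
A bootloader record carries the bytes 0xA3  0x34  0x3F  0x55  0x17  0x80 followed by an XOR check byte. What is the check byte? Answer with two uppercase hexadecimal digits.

6A

XOR the bytes together:
  start with 0xA3
  0xA3 ⊕ 0x34 = 0x97
  0x97 ⊕ 0x3F = 0xA8
  0xA8 ⊕ 0x55 = 0xFD
  0xFD ⊕ 0x17 = 0xEA
  0xEA ⊕ 0x80 = 0x6A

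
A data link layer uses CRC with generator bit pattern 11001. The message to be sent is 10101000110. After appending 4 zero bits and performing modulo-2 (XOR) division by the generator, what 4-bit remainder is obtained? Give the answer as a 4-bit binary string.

Append 4 zeros: 101010001100000. Divide by 11001 (XOR where the leading bit is 1):
  pos 0: 10101 XOR 11001 = 01100
  pos 1: 11000 XOR 11001 = 00001
  pos 5: 10011 XOR 11001 = 01010
  pos 6: 10100 XOR 11001 = 01101
  pos 7: 11010 XOR 11001 = 00011
  pos 10: 11000 XOR 11001 = 00001
Remainder (last 4 bits) = 0001. This is the CRC / FCS.

0001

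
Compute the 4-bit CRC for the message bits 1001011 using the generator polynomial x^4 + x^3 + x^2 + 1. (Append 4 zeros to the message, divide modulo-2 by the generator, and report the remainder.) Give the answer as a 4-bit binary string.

Append 4 zeros: 10010110000. Divide by 11101 (XOR where the leading bit is 1):
  pos 0: 10010 XOR 11101 = 01111
  pos 1: 11111 XOR 11101 = 00010
  pos 4: 10100 XOR 11101 = 01001
  pos 5: 10010 XOR 11101 = 01111
  pos 6: 11110 XOR 11101 = 00011
Remainder (last 4 bits) = 0011. This is the CRC / FCS.

0011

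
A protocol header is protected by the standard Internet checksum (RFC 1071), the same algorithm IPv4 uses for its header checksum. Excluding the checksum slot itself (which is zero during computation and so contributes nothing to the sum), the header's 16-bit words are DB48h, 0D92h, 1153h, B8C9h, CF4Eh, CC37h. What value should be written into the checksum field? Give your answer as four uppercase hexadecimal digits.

B181

One's-complement addition (fold any carry out of bit 15 back into bit 0):
  0xDB48 + 0x0D92 = 0x0E8DA
  0xE8DA + 0x1153 = 0x0FA2D
  0xFA2D + 0xB8C9 = 0x1B2F6 → wrap carry → 0xB2F7
  0xB2F7 + 0xCF4E = 0x18245 → wrap carry → 0x8246
  0x8246 + 0xCC37 = 0x14E7D → wrap carry → 0x4E7E
One's-complement sum = 0x4E7E.
Checksum = ~0x4E7E & 0xFFFF = 0xB181.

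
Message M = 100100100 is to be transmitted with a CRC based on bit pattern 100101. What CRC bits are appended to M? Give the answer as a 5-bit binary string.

11001

Append 5 zeros: 10010010000000. Divide by 100101 (XOR where the leading bit is 1):
  pos 0: 100100 XOR 100101 = 000001
  pos 5: 110000 XOR 100101 = 010101
  pos 6: 101010 XOR 100101 = 001111
  pos 8: 111100 XOR 100101 = 011001
Remainder (last 5 bits) = 11001. This is the CRC / FCS.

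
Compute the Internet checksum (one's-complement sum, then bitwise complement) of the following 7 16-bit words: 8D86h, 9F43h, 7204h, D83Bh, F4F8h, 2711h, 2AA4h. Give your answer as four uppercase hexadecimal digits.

One's-complement addition (fold any carry out of bit 15 back into bit 0):
  0x8D86 + 0x9F43 = 0x12CC9 → wrap carry → 0x2CCA
  0x2CCA + 0x7204 = 0x09ECE
  0x9ECE + 0xD83B = 0x17709 → wrap carry → 0x770A
  0x770A + 0xF4F8 = 0x16C02 → wrap carry → 0x6C03
  0x6C03 + 0x2711 = 0x09314
  0x9314 + 0x2AA4 = 0x0BDB8
One's-complement sum = 0xBDB8.
Checksum = ~0xBDB8 & 0xFFFF = 0x4247.

4247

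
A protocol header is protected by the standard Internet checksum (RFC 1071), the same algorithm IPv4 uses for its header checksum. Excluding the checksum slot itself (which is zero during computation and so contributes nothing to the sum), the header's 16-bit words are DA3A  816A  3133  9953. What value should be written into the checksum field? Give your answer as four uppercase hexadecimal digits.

One's-complement addition (fold any carry out of bit 15 back into bit 0):
  0xDA3A + 0x816A = 0x15BA4 → wrap carry → 0x5BA5
  0x5BA5 + 0x3133 = 0x08CD8
  0x8CD8 + 0x9953 = 0x1262B → wrap carry → 0x262C
One's-complement sum = 0x262C.
Checksum = ~0x262C & 0xFFFF = 0xD9D3.

D9D3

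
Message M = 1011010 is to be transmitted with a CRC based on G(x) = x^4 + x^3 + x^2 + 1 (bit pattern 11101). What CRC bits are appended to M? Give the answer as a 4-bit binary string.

Append 4 zeros: 10110100000. Divide by 11101 (XOR where the leading bit is 1):
  pos 0: 10110 XOR 11101 = 01011
  pos 1: 10111 XOR 11101 = 01010
  pos 2: 10100 XOR 11101 = 01001
  pos 3: 10010 XOR 11101 = 01111
  pos 4: 11110 XOR 11101 = 00011
Remainder (last 4 bits) = 1100. This is the CRC / FCS.

1100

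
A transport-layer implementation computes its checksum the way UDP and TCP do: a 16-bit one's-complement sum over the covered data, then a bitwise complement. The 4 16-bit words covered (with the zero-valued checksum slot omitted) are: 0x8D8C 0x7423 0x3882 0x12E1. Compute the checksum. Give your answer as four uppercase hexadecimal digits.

B2EC

One's-complement addition (fold any carry out of bit 15 back into bit 0):
  0x8D8C + 0x7423 = 0x101AF → wrap carry → 0x01B0
  0x01B0 + 0x3882 = 0x03A32
  0x3A32 + 0x12E1 = 0x04D13
One's-complement sum = 0x4D13.
Checksum = ~0x4D13 & 0xFFFF = 0xB2EC.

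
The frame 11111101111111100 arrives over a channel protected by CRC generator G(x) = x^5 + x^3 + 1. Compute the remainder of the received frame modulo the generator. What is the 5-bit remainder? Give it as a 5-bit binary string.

00000

Modulo-2 division of 11111101111111100 by 101001:
  pos 0: 111111 XOR 101001 = 010110
  pos 1: 101100 XOR 101001 = 000101
  pos 4: 101111 XOR 101001 = 000110
  pos 7: 110111 XOR 101001 = 011110
  pos 8: 111101 XOR 101001 = 010100
  pos 9: 101001 XOR 101001 = 000000
Remainder = 00000 (zero — the frame passes the CRC check).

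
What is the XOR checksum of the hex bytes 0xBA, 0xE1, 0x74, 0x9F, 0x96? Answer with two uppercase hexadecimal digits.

26

XOR the bytes together:
  start with 0xBA
  0xBA ⊕ 0xE1 = 0x5B
  0x5B ⊕ 0x74 = 0x2F
  0x2F ⊕ 0x9F = 0xB0
  0xB0 ⊕ 0x96 = 0x26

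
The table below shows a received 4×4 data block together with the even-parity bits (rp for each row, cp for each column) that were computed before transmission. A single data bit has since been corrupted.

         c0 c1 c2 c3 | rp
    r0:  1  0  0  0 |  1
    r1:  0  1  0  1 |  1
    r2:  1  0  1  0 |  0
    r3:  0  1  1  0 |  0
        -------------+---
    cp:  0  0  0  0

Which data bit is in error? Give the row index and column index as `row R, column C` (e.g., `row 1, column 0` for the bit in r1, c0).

row 1, column 3

Recompute each row's even parity and compare to rp:
  r0: data parity 1, sent rp 1 → ok
  r1: data parity 0, sent rp 1 → mismatch
  r2: data parity 0, sent rp 0 → ok
  r3: data parity 0, sent rp 0 → ok
Recompute each column's even parity and compare to cp:
  c0: data parity 0, sent cp 0 → ok
  c1: data parity 0, sent cp 0 → ok
  c2: data parity 0, sent cp 0 → ok
  c3: data parity 1, sent cp 0 → mismatch
Exactly one row (r1) and one column (c3) fail → the flipped bit is at their intersection.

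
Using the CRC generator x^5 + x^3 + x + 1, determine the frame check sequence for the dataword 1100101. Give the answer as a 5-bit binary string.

10010

Append 5 zeros: 110010100000. Divide by 101011 (XOR where the leading bit is 1):
  pos 0: 110010 XOR 101011 = 011001
  pos 1: 110011 XOR 101011 = 011000
  pos 2: 110000 XOR 101011 = 011011
  pos 3: 110110 XOR 101011 = 011101
  pos 4: 111010 XOR 101011 = 010001
  pos 5: 100010 XOR 101011 = 001001
Remainder (last 5 bits) = 10010. This is the CRC / FCS.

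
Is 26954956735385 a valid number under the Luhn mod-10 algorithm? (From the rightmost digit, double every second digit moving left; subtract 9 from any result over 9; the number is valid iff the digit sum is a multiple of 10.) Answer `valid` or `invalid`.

invalid

From the right, keep odd positions and double even positions (subtract 9 from any doubled value over 9):
  doubled (positions 2,4,...): 7 1 5 1 8 9 4 → sum 35
  kept (positions 1,3,...): 5 3 3 6 9 5 6 → sum 37
Total = 72.
72 mod 10 = 2, so the number is invalid.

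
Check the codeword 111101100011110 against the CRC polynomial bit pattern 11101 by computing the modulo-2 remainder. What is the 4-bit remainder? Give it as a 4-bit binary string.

Modulo-2 division of 111101100011110 by 11101:
  pos 0: 11110 XOR 11101 = 00011
  pos 3: 11110 XOR 11101 = 00011
  pos 6: 11001 XOR 11101 = 00100
  pos 8: 10011 XOR 11101 = 01110
  pos 9: 11101 XOR 11101 = 00000
Remainder = 0000 (zero — the frame passes the CRC check).

0000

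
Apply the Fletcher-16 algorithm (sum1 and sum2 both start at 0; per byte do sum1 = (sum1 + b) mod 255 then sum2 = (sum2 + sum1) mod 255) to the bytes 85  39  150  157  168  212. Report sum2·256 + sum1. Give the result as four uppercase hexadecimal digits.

Running sums (mod 255):
  after byte 0 (85): sum1=85, sum2=85
  after byte 1 (39): sum1=124, sum2=209
  after byte 2 (150): sum1=19, sum2=228
  after byte 3 (157): sum1=176, sum2=149
  after byte 4 (168): sum1=89, sum2=238
  after byte 5 (212): sum1=46, sum2=29
Checksum = sum2·256 + sum1 = 29·256 + 46 = 7470 = 0x1D2E.

1D2E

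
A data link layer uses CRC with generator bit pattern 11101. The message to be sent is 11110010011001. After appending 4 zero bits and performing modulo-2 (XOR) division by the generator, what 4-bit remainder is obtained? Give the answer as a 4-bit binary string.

Append 4 zeros: 111100100110010000. Divide by 11101 (XOR where the leading bit is 1):
  pos 0: 11110 XOR 11101 = 00011
  pos 3: 11010 XOR 11101 = 00111
  pos 5: 11101 XOR 11101 = 00000
  pos 10: 10010 XOR 11101 = 01111
  pos 11: 11110 XOR 11101 = 00011
Remainder (last 4 bits) = 1100. This is the CRC / FCS.

1100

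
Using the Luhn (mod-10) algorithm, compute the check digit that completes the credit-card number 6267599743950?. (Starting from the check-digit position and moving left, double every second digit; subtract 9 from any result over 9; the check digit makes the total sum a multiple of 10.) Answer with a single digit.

Partial digits right→left: 0 5 9 3 4 7 9 9 5 7 6 2 6
Double every second digit counting from the check-digit position (so the 1st, 3rd, 5th, ... of the partial from the right).
  doubled (with −9 where >9): 0 9 8 9 1 3 3 → sum 33
  kept as-is: 5 3 7 9 7 2 → sum 33
Total = 33 + 33 = 66.
Check digit = (10 − (66 mod 10)) mod 10 = 4.

4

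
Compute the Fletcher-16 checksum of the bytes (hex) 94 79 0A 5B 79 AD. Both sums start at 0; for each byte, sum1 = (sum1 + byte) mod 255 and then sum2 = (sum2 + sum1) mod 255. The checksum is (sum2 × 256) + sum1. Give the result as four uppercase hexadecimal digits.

Running sums (mod 255):
  after byte 0 (94): sum1=148, sum2=148
  after byte 1 (79): sum1=14, sum2=162
  after byte 2 (0A): sum1=24, sum2=186
  after byte 3 (5B): sum1=115, sum2=46
  after byte 4 (79): sum1=236, sum2=27
  after byte 5 (AD): sum1=154, sum2=181
Checksum = sum2·256 + sum1 = 181·256 + 154 = 46490 = 0xB59A.

B59A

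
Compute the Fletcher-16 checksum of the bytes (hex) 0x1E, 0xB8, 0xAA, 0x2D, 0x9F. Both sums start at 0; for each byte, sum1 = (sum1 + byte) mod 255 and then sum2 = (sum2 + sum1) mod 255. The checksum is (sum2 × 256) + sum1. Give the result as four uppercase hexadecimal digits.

734E

Running sums (mod 255):
  after byte 0 (0x1E): sum1=30, sum2=30
  after byte 1 (0xB8): sum1=214, sum2=244
  after byte 2 (0xAA): sum1=129, sum2=118
  after byte 3 (0x2D): sum1=174, sum2=37
  after byte 4 (0x9F): sum1=78, sum2=115
Checksum = sum2·256 + sum1 = 115·256 + 78 = 29518 = 0x734E.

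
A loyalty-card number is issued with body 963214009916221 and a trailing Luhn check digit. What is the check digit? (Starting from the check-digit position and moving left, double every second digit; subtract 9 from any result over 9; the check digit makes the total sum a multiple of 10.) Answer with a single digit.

7

Partial digits right→left: 1 2 2 6 1 9 9 0 0 4 1 2 3 6 9
Double every second digit counting from the check-digit position (so the 1st, 3rd, 5th, ... of the partial from the right).
  doubled (with −9 where >9): 2 4 2 9 0 2 6 9 → sum 34
  kept as-is: 2 6 9 0 4 2 6 → sum 29
Total = 34 + 29 = 63.
Check digit = (10 − (63 mod 10)) mod 10 = 7.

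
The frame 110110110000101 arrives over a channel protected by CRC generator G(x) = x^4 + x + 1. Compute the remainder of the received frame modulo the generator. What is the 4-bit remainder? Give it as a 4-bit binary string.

Modulo-2 division of 110110110000101 by 10011:
  pos 0: 11011 XOR 10011 = 01000
  pos 1: 10000 XOR 10011 = 00011
  pos 4: 11110 XOR 10011 = 01101
  pos 5: 11010 XOR 10011 = 01001
  pos 6: 10010 XOR 10011 = 00001
  pos 10: 10101 XOR 10011 = 00110
Remainder = 0110 (nonzero — an error is detected).

0110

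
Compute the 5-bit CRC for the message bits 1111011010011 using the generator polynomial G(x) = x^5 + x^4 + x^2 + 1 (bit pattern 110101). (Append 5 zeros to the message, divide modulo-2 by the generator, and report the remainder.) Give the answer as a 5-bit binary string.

11100

Append 5 zeros: 111101101001100000. Divide by 110101 (XOR where the leading bit is 1):
  pos 0: 111101 XOR 110101 = 001000
  pos 2: 100010 XOR 110101 = 010111
  pos 3: 101111 XOR 110101 = 011010
  pos 4: 110100 XOR 110101 = 000001
  pos 9: 101100 XOR 110101 = 011001
  pos 10: 110010 XOR 110101 = 000111
Remainder (last 5 bits) = 11100. This is the CRC / FCS.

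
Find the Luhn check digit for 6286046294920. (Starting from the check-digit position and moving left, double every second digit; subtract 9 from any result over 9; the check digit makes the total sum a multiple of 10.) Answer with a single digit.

Partial digits right→left: 0 2 9 4 9 2 6 4 0 6 8 2 6
Double every second digit counting from the check-digit position (so the 1st, 3rd, 5th, ... of the partial from the right).
  doubled (with −9 where >9): 0 9 9 3 0 7 3 → sum 31
  kept as-is: 2 4 2 4 6 2 → sum 20
Total = 31 + 20 = 51.
Check digit = (10 − (51 mod 10)) mod 10 = 9.

9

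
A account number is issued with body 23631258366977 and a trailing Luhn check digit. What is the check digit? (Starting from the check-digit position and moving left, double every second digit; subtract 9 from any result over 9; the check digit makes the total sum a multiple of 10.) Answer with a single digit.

Partial digits right→left: 7 7 9 6 6 3 8 5 2 1 3 6 3 2
Double every second digit counting from the check-digit position (so the 1st, 3rd, 5th, ... of the partial from the right).
  doubled (with −9 where >9): 5 9 3 7 4 6 6 → sum 40
  kept as-is: 7 6 3 5 1 6 2 → sum 30
Total = 40 + 30 = 70.
Check digit = (10 − (70 mod 10)) mod 10 = 0.

0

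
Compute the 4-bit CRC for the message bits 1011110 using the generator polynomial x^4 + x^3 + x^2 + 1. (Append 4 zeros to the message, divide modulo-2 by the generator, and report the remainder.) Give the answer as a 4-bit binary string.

0010

Append 4 zeros: 10111100000. Divide by 11101 (XOR where the leading bit is 1):
  pos 0: 10111 XOR 11101 = 01010
  pos 1: 10101 XOR 11101 = 01000
  pos 2: 10000 XOR 11101 = 01101
  pos 3: 11010 XOR 11101 = 00111
  pos 5: 11100 XOR 11101 = 00001
Remainder (last 4 bits) = 0010. This is the CRC / FCS.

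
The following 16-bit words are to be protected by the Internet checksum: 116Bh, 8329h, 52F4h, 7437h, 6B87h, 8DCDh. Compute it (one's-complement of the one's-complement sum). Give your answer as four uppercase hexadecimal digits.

One's-complement addition (fold any carry out of bit 15 back into bit 0):
  0x116B + 0x8329 = 0x09494
  0x9494 + 0x52F4 = 0x0E788
  0xE788 + 0x7437 = 0x15BBF → wrap carry → 0x5BC0
  0x5BC0 + 0x6B87 = 0x0C747
  0xC747 + 0x8DCD = 0x15514 → wrap carry → 0x5515
One's-complement sum = 0x5515.
Checksum = ~0x5515 & 0xFFFF = 0xAAEA.

AAEA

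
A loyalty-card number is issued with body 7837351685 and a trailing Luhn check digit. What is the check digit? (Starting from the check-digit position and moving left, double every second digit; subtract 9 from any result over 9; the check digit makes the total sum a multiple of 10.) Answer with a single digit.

1

Partial digits right→left: 5 8 6 1 5 3 7 3 8 7
Double every second digit counting from the check-digit position (so the 1st, 3rd, 5th, ... of the partial from the right).
  doubled (with −9 where >9): 1 3 1 5 7 → sum 17
  kept as-is: 8 1 3 3 7 → sum 22
Total = 17 + 22 = 39.
Check digit = (10 − (39 mod 10)) mod 10 = 1.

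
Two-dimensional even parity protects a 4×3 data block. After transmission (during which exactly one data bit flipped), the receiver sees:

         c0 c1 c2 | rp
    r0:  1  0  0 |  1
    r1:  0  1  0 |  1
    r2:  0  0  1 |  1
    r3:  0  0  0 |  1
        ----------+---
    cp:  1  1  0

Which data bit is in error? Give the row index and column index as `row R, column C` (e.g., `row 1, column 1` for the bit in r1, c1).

Recompute each row's even parity and compare to rp:
  r0: data parity 1, sent rp 1 → ok
  r1: data parity 1, sent rp 1 → ok
  r2: data parity 1, sent rp 1 → ok
  r3: data parity 0, sent rp 1 → mismatch
Recompute each column's even parity and compare to cp:
  c0: data parity 1, sent cp 1 → ok
  c1: data parity 1, sent cp 1 → ok
  c2: data parity 1, sent cp 0 → mismatch
Exactly one row (r3) and one column (c2) fail → the flipped bit is at their intersection.

row 3, column 2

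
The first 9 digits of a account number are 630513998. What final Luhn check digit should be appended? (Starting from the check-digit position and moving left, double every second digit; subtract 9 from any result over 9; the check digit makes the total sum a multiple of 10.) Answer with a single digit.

Partial digits right→left: 8 9 9 3 1 5 0 3 6
Double every second digit counting from the check-digit position (so the 1st, 3rd, 5th, ... of the partial from the right).
  doubled (with −9 where >9): 7 9 2 0 3 → sum 21
  kept as-is: 9 3 5 3 → sum 20
Total = 21 + 20 = 41.
Check digit = (10 − (41 mod 10)) mod 10 = 9.

9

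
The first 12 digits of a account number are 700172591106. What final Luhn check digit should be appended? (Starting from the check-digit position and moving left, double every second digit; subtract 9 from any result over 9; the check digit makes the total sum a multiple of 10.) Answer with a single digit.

0

Partial digits right→left: 6 0 1 1 9 5 2 7 1 0 0 7
Double every second digit counting from the check-digit position (so the 1st, 3rd, 5th, ... of the partial from the right).
  doubled (with −9 where >9): 3 2 9 4 2 0 → sum 20
  kept as-is: 0 1 5 7 0 7 → sum 20
Total = 20 + 20 = 40.
Check digit = (10 − (40 mod 10)) mod 10 = 0.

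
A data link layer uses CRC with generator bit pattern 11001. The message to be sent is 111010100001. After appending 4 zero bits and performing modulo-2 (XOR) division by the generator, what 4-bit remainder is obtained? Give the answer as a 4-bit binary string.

1010

Append 4 zeros: 1110101000010000. Divide by 11001 (XOR where the leading bit is 1):
  pos 0: 11101 XOR 11001 = 00100
  pos 2: 10001 XOR 11001 = 01000
  pos 3: 10000 XOR 11001 = 01001
  pos 4: 10010 XOR 11001 = 01011
  pos 5: 10110 XOR 11001 = 01111
  pos 6: 11110 XOR 11001 = 00111
  pos 8: 11110 XOR 11001 = 00111
  pos 10: 11100 XOR 11001 = 00101
Remainder (last 4 bits) = 1010. This is the CRC / FCS.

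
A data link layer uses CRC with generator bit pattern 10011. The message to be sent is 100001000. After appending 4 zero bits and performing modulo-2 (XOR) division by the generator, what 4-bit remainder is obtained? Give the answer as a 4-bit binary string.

0100

Append 4 zeros: 1000010000000. Divide by 10011 (XOR where the leading bit is 1):
  pos 0: 10000 XOR 10011 = 00011
  pos 3: 11100 XOR 10011 = 01111
  pos 4: 11110 XOR 10011 = 01101
  pos 5: 11010 XOR 10011 = 01001
  pos 6: 10010 XOR 10011 = 00001
Remainder (last 4 bits) = 0100. This is the CRC / FCS.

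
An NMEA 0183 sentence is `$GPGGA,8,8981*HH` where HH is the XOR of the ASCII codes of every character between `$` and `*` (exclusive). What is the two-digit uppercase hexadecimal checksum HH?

66

XOR the ASCII codes of the payload characters:
  'G' = 0x47 → acc = 0x47
  'P' = 0x50 → acc = 0x17
  'G' = 0x47 → acc = 0x50
  'G' = 0x47 → acc = 0x17
  'A' = 0x41 → acc = 0x56
  ',' = 0x2C → acc = 0x7A
  '8' = 0x38 → acc = 0x42
  ',' = 0x2C → acc = 0x6E
  '8' = 0x38 → acc = 0x56
  '9' = 0x39 → acc = 0x6F
  '8' = 0x38 → acc = 0x57
  '1' = 0x31 → acc = 0x66
Checksum = 0x66.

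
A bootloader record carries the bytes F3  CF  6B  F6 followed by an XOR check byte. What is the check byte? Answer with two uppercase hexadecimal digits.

XOR the bytes together:
  start with 0xF3
  0xF3 ⊕ 0xCF = 0x3C
  0x3C ⊕ 0x6B = 0x57
  0x57 ⊕ 0xF6 = 0xA1

A1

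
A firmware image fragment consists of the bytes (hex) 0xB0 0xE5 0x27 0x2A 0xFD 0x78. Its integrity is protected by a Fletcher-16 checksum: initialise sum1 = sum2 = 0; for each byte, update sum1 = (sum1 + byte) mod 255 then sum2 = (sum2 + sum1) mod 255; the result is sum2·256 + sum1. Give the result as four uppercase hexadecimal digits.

315E

Running sums (mod 255):
  after byte 0 (0xB0): sum1=176, sum2=176
  after byte 1 (0xE5): sum1=150, sum2=71
  after byte 2 (0x27): sum1=189, sum2=5
  after byte 3 (0x2A): sum1=231, sum2=236
  after byte 4 (0xFD): sum1=229, sum2=210
  after byte 5 (0x78): sum1=94, sum2=49
Checksum = sum2·256 + sum1 = 49·256 + 94 = 12638 = 0x315E.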